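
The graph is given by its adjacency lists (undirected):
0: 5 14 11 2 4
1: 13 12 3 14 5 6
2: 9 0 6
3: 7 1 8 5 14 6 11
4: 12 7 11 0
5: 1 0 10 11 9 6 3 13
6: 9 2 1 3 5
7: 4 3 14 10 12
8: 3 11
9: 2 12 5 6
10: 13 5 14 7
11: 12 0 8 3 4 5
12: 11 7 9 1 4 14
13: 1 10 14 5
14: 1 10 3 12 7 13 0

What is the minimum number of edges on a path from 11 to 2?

Level 0: 11
Level 1: 0, 3, 4, 5, 8, 12
Level 2: 1, 2, 6, 7, 9, 10, 13, 14
2 first appears at level 2.

2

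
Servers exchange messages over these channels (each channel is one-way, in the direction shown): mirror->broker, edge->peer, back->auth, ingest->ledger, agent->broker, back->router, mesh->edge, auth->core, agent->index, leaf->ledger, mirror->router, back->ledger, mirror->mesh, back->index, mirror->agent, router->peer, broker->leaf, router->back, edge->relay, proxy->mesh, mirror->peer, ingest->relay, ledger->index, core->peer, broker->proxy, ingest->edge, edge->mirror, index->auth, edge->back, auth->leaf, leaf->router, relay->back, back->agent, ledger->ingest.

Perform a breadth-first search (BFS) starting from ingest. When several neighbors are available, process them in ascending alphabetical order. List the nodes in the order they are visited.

ingest, edge, ledger, relay, back, mirror, peer, index, agent, auth, router, broker, mesh, core, leaf, proxy

Visit ingest; enqueue edge, ledger, relay → queue [edge, ledger, relay]
Visit edge; enqueue back, mirror, peer → queue [ledger, relay, back, mirror, peer]
Visit ledger; enqueue index → queue [relay, back, mirror, peer, index]
Visit relay → queue [back, mirror, peer, index]
Visit back; enqueue agent, auth, router → queue [mirror, peer, index, agent, auth, router]
Visit mirror; enqueue broker, mesh → queue [peer, index, agent, auth, router, broker, mesh]
Visit peer → queue [index, agent, auth, router, broker, mesh]
Visit index → queue [agent, auth, router, broker, mesh]
Visit agent → queue [auth, router, broker, mesh]
Visit auth; enqueue core, leaf → queue [router, broker, mesh, core, leaf]
Visit router → queue [broker, mesh, core, leaf]
Visit broker; enqueue proxy → queue [mesh, core, leaf, proxy]
Visit mesh → queue [core, leaf, proxy]
Visit core → queue [leaf, proxy]
Visit leaf → queue [proxy]
Visit proxy → queue []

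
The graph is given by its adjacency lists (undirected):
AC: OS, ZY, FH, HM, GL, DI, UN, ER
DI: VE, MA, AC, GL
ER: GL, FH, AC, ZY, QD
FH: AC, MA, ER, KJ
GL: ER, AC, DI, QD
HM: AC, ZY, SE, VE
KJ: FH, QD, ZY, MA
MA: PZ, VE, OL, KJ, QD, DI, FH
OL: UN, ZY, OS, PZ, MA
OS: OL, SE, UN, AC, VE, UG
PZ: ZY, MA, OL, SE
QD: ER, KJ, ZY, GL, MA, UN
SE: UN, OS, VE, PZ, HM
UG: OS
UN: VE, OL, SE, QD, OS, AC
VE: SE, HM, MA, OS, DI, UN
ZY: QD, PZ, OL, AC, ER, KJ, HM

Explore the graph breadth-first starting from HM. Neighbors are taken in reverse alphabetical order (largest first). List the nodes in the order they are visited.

HM ZY VE SE AC QD PZ OL KJ ER UN OS MA DI GL FH UG

Visit HM; enqueue ZY, VE, SE, AC → queue [ZY, VE, SE, AC]
Visit ZY; enqueue QD, PZ, OL, KJ, ER → queue [VE, SE, AC, QD, PZ, OL, KJ, ER]
Visit VE; enqueue UN, OS, MA, DI → queue [SE, AC, QD, PZ, OL, KJ, ER, UN, OS, MA, DI]
Visit SE → queue [AC, QD, PZ, OL, KJ, ER, UN, OS, MA, DI]
Visit AC; enqueue GL, FH → queue [QD, PZ, OL, KJ, ER, UN, OS, MA, DI, GL, FH]
Visit QD → queue [PZ, OL, KJ, ER, UN, OS, MA, DI, GL, FH]
Visit PZ → queue [OL, KJ, ER, UN, OS, MA, DI, GL, FH]
Visit OL → queue [KJ, ER, UN, OS, MA, DI, GL, FH]
Visit KJ → queue [ER, UN, OS, MA, DI, GL, FH]
Visit ER → queue [UN, OS, MA, DI, GL, FH]
Visit UN → queue [OS, MA, DI, GL, FH]
Visit OS; enqueue UG → queue [MA, DI, GL, FH, UG]
Visit MA → queue [DI, GL, FH, UG]
Visit DI → queue [GL, FH, UG]
Visit GL → queue [FH, UG]
Visit FH → queue [UG]
Visit UG → queue []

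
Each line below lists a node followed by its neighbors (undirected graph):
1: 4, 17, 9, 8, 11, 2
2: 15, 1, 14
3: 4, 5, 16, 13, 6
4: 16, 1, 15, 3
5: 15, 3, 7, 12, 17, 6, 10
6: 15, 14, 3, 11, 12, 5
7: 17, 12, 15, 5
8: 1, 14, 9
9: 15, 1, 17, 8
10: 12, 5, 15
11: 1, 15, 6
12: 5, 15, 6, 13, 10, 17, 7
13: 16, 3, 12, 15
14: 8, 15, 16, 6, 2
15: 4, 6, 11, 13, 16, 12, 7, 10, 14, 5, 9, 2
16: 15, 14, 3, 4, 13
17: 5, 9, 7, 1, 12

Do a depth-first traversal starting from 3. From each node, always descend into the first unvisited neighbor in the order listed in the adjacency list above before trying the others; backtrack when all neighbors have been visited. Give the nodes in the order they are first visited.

3 → 4 → 16 → 15 → 6 → 14 → 8 → 1 → 17 → 5 → 7 → 12 → 13 → 10 → 9 → 11 → 2

Visit 3
3 → 4
4 → 16
16 → 15
15 → 6
6 → 14
14 → 8
8 → 1
1 → 17
17 → 5
5 → 7
7 → 12
12 → 13
12 → 10
17 → 9
1 → 11
1 → 2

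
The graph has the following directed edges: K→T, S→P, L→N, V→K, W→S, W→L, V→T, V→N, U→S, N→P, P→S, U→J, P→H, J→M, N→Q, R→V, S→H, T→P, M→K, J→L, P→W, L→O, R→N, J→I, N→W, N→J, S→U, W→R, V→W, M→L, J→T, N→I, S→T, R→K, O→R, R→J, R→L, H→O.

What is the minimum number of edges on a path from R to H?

3

Level 0: R
Level 1: J, K, L, N, V
Level 2: I, M, O, P, Q, T, W
Level 3: H, S
Level 4: U
H first appears at level 3.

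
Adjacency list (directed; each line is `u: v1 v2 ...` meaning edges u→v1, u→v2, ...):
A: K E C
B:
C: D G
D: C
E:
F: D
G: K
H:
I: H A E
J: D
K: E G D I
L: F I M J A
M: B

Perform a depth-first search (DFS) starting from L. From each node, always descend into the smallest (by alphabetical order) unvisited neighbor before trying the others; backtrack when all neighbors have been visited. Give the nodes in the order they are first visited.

Visit L
L → A
A → C
C → D
C → G
G → K
K → E
K → I
I → H
L → F
L → J
L → M
M → B

L, A, C, D, G, K, E, I, H, F, J, M, B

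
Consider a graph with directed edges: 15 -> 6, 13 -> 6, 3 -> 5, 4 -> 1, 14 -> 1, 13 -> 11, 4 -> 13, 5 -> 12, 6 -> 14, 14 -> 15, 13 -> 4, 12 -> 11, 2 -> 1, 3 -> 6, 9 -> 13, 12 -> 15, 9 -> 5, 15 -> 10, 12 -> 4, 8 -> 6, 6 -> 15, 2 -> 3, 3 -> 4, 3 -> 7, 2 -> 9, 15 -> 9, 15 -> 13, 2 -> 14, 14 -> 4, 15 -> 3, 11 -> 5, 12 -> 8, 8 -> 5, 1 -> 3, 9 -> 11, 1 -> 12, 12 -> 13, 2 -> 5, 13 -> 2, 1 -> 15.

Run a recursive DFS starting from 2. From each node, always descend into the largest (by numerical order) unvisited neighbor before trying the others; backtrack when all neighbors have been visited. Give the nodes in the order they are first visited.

2 → 14 → 15 → 13 → 11 → 5 → 12 → 8 → 6 → 4 → 1 → 3 → 7 → 10 → 9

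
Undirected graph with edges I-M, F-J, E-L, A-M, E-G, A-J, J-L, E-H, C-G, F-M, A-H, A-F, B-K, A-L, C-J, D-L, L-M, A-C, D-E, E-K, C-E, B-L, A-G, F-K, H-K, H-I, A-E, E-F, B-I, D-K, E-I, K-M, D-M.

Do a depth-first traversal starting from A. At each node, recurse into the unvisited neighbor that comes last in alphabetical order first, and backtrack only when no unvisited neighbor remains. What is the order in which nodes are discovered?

Visit A
A → M
M → L
L → J
J → F
F → K
K → H
H → I
I → E
E → G
G → C
E → D
I → B

A → M → L → J → F → K → H → I → E → G → C → D → B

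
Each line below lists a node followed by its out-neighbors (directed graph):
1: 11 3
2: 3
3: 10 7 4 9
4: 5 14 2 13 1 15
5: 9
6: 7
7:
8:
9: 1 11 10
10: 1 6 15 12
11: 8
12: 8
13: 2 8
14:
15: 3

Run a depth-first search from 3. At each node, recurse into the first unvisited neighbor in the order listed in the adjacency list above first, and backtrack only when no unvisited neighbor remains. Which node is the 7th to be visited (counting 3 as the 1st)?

7

Visit 3
3 → 10
10 → 1
1 → 11
11 → 8
10 → 6
6 → 7
10 → 15
10 → 12
3 → 4
4 → 5
5 → 9
4 → 14
4 → 2
4 → 13

Visit order: 3, 10, 1, 11, 8, 6, 7, 15, 12, 4, 5, 9, 14, 2, 13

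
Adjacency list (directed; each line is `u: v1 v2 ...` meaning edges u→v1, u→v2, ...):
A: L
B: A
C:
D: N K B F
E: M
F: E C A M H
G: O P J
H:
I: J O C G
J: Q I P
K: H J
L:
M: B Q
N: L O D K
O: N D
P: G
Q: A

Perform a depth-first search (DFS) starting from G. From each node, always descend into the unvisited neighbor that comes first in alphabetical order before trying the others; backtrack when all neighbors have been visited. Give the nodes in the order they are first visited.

G, J, I, C, O, D, B, A, L, F, E, M, Q, H, K, N, P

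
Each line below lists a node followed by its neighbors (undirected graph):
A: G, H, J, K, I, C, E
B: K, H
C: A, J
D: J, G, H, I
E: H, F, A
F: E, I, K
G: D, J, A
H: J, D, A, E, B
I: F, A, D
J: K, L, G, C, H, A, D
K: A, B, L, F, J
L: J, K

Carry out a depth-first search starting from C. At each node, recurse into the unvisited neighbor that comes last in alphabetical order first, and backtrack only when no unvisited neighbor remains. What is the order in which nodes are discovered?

C, J, L, K, F, I, D, H, E, A, G, B

Visit C
C → J
J → L
L → K
K → F
F → I
I → D
D → H
H → E
E → A
A → G
H → B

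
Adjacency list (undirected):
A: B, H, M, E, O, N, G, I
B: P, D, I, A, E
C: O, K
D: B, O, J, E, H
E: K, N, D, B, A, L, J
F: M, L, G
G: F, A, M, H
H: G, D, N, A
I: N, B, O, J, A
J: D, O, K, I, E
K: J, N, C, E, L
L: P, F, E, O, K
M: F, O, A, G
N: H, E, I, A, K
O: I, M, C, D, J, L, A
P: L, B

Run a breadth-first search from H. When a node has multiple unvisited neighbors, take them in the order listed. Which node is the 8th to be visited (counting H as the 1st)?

B

Visit H; enqueue G, D, N, A → queue [G, D, N, A]
Visit G; enqueue F, M → queue [D, N, A, F, M]
Visit D; enqueue B, O, J, E → queue [N, A, F, M, B, O, J, E]
Visit N; enqueue I, K → queue [A, F, M, B, O, J, E, I, K]
Visit A → queue [F, M, B, O, J, E, I, K]
Visit F; enqueue L → queue [M, B, O, J, E, I, K, L]
Visit M → queue [B, O, J, E, I, K, L]
Visit B; enqueue P → queue [O, J, E, I, K, L, P]
Visit O; enqueue C → queue [J, E, I, K, L, P, C]
Visit J → queue [E, I, K, L, P, C]
Visit E → queue [I, K, L, P, C]
Visit I → queue [K, L, P, C]
Visit K → queue [L, P, C]
Visit L → queue [P, C]
Visit P → queue [C]
Visit C → queue []

Visit order: H, G, D, N, A, F, M, B, O, J, E, I, K, L, P, C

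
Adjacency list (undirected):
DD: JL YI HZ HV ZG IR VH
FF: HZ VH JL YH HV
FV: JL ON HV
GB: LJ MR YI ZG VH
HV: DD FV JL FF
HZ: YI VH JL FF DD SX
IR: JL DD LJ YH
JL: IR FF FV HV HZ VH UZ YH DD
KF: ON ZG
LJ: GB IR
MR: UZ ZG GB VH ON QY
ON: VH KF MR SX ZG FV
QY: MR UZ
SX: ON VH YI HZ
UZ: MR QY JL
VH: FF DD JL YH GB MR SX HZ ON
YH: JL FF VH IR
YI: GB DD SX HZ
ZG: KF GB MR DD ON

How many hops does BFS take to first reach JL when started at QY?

2

Level 0: QY
Level 1: MR, UZ
Level 2: GB, JL, ON, VH, ZG
Level 3: DD, FF, FV, HV, HZ, IR, KF, LJ, SX, YH, YI
JL first appears at level 2.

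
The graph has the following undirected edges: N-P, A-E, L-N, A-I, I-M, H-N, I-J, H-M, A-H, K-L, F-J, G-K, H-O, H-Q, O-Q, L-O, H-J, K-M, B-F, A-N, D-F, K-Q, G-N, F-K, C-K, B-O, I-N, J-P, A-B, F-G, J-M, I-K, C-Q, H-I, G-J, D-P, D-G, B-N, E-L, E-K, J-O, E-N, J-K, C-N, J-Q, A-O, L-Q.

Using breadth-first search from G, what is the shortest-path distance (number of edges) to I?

Level 0: G
Level 1: D, F, J, K, N
Level 2: A, B, C, E, H, I, L, M, O, P, Q
I first appears at level 2.

2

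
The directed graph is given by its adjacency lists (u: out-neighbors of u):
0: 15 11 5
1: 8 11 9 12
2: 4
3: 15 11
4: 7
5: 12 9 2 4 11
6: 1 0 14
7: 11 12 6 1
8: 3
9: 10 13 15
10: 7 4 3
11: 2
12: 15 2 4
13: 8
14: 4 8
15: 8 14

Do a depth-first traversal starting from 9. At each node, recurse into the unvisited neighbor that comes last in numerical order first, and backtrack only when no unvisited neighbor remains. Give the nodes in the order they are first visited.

Visit 9
9 → 15
15 → 14
14 → 8
8 → 3
3 → 11
11 → 2
2 → 4
4 → 7
7 → 12
7 → 6
6 → 1
6 → 0
0 → 5
9 → 13
9 → 10

9, 15, 14, 8, 3, 11, 2, 4, 7, 12, 6, 1, 0, 5, 13, 10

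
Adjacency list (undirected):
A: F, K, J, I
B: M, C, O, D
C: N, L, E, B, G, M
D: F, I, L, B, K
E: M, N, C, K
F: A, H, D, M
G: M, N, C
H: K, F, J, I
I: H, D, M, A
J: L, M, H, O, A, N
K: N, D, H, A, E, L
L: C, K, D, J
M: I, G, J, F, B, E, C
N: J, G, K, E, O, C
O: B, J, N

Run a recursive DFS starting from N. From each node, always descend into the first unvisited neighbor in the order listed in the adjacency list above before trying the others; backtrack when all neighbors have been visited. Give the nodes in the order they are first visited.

N J L C E M I H K D F A B O G

Visit N
N → J
J → L
L → C
C → E
E → M
M → I
I → H
H → K
K → D
D → F
F → A
D → B
B → O
M → G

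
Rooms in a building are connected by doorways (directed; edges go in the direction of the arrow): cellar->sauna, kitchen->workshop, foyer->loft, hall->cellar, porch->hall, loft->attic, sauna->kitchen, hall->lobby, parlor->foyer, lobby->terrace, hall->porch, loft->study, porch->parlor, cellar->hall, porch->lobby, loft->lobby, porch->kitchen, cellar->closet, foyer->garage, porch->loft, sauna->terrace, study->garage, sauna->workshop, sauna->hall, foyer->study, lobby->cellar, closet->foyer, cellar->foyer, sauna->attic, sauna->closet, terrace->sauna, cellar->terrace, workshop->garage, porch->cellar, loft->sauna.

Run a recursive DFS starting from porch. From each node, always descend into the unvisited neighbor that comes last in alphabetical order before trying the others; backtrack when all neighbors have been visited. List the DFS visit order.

Visit porch
porch → parlor
parlor → foyer
foyer → study
study → garage
foyer → loft
loft → sauna
sauna → workshop
sauna → terrace
sauna → kitchen
sauna → hall
hall → lobby
lobby → cellar
cellar → closet
sauna → attic

porch, parlor, foyer, study, garage, loft, sauna, workshop, terrace, kitchen, hall, lobby, cellar, closet, attic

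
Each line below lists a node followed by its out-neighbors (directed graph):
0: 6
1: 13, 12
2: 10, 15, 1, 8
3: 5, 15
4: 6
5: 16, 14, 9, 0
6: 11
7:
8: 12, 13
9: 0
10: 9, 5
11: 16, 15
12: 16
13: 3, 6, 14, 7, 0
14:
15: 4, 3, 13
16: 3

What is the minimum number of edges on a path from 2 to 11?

Level 0: 2
Level 1: 1, 8, 10, 15
Level 2: 3, 4, 5, 9, 12, 13
Level 3: 0, 6, 7, 14, 16
Level 4: 11
11 first appears at level 4.

4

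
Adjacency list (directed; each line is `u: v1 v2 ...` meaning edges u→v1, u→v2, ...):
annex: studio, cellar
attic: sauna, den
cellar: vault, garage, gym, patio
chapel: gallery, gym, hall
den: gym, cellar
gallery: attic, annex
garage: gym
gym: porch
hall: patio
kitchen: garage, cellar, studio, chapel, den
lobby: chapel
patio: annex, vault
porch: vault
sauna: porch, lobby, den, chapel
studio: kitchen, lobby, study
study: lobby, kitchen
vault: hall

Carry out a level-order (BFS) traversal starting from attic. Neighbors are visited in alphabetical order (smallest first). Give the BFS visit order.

Visit attic; enqueue den, sauna → queue [den, sauna]
Visit den; enqueue cellar, gym → queue [sauna, cellar, gym]
Visit sauna; enqueue chapel, lobby, porch → queue [cellar, gym, chapel, lobby, porch]
Visit cellar; enqueue garage, patio, vault → queue [gym, chapel, lobby, porch, garage, patio, vault]
Visit gym → queue [chapel, lobby, porch, garage, patio, vault]
Visit chapel; enqueue gallery, hall → queue [lobby, porch, garage, patio, vault, gallery, hall]
Visit lobby → queue [porch, garage, patio, vault, gallery, hall]
Visit porch → queue [garage, patio, vault, gallery, hall]
Visit garage → queue [patio, vault, gallery, hall]
Visit patio; enqueue annex → queue [vault, gallery, hall, annex]
Visit vault → queue [gallery, hall, annex]
Visit gallery → queue [hall, annex]
Visit hall → queue [annex]
Visit annex; enqueue studio → queue [studio]
Visit studio; enqueue kitchen, study → queue [kitchen, study]
Visit kitchen → queue [study]
Visit study → queue []

attic → den → sauna → cellar → gym → chapel → lobby → porch → garage → patio → vault → gallery → hall → annex → studio → kitchen → study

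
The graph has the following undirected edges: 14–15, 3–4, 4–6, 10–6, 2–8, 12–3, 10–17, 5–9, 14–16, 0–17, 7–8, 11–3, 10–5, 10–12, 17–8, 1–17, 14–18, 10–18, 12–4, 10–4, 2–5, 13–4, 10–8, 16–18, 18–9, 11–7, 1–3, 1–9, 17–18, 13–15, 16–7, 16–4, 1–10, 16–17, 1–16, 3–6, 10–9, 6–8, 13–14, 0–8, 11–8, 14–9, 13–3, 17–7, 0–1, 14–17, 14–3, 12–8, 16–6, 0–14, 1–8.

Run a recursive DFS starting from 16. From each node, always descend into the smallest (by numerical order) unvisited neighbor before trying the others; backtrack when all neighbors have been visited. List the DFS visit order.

Visit 16
16 → 1
1 → 0
0 → 8
8 → 2
2 → 5
5 → 9
9 → 10
10 → 4
4 → 3
3 → 6
3 → 11
11 → 7
7 → 17
17 → 14
14 → 13
13 → 15
14 → 18
3 → 12

16, 1, 0, 8, 2, 5, 9, 10, 4, 3, 6, 11, 7, 17, 14, 13, 15, 18, 12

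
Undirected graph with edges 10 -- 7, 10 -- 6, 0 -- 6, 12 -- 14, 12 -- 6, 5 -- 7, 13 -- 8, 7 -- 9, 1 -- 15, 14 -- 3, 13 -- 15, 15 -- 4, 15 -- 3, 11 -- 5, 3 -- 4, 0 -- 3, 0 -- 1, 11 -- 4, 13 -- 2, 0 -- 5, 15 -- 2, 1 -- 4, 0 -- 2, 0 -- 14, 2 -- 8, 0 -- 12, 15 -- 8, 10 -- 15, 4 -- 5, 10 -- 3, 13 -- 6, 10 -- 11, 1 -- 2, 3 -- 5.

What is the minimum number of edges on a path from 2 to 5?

2

Level 0: 2
Level 1: 0, 1, 8, 13, 15
Level 2: 3, 4, 5, 6, 10, 12, 14
Level 3: 7, 11
Level 4: 9
5 first appears at level 2.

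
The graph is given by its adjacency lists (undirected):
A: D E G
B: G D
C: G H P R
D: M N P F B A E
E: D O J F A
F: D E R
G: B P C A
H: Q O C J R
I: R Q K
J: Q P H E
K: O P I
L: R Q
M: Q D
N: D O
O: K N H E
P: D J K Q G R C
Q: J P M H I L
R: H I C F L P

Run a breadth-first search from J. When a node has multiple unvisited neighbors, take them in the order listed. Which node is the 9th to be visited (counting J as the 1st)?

D

Visit J; enqueue Q, P, H, E → queue [Q, P, H, E]
Visit Q; enqueue M, I, L → queue [P, H, E, M, I, L]
Visit P; enqueue D, K, G, R, C → queue [H, E, M, I, L, D, K, G, R, C]
Visit H; enqueue O → queue [E, M, I, L, D, K, G, R, C, O]
Visit E; enqueue F, A → queue [M, I, L, D, K, G, R, C, O, F, A]
Visit M → queue [I, L, D, K, G, R, C, O, F, A]
Visit I → queue [L, D, K, G, R, C, O, F, A]
Visit L → queue [D, K, G, R, C, O, F, A]
Visit D; enqueue N, B → queue [K, G, R, C, O, F, A, N, B]
Visit K → queue [G, R, C, O, F, A, N, B]
Visit G → queue [R, C, O, F, A, N, B]
Visit R → queue [C, O, F, A, N, B]
Visit C → queue [O, F, A, N, B]
Visit O → queue [F, A, N, B]
Visit F → queue [A, N, B]
Visit A → queue [N, B]
Visit N → queue [B]
Visit B → queue []

Visit order: J, Q, P, H, E, M, I, L, D, K, G, R, C, O, F, A, N, B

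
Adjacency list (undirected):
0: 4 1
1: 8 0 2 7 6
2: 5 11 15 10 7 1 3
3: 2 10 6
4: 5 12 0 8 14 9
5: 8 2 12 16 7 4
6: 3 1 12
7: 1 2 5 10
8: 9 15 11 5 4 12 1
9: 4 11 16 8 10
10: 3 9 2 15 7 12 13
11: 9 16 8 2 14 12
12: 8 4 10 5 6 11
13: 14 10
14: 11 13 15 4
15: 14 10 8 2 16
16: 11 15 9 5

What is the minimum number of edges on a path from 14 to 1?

Level 0: 14
Level 1: 4, 11, 13, 15
Level 2: 0, 2, 5, 8, 9, 10, 12, 16
Level 3: 1, 3, 6, 7
1 first appears at level 3.

3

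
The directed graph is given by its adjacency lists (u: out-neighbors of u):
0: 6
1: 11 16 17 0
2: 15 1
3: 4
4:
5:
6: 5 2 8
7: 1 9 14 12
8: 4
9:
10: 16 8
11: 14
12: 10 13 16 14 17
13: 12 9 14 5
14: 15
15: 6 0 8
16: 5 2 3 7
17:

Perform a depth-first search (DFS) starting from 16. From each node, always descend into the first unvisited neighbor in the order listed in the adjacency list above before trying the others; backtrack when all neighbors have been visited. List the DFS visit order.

Visit 16
16 → 5
16 → 2
2 → 15
15 → 6
6 → 8
8 → 4
15 → 0
2 → 1
1 → 11
11 → 14
1 → 17
16 → 3
16 → 7
7 → 9
7 → 12
12 → 10
12 → 13

16, 5, 2, 15, 6, 8, 4, 0, 1, 11, 14, 17, 3, 7, 9, 12, 10, 13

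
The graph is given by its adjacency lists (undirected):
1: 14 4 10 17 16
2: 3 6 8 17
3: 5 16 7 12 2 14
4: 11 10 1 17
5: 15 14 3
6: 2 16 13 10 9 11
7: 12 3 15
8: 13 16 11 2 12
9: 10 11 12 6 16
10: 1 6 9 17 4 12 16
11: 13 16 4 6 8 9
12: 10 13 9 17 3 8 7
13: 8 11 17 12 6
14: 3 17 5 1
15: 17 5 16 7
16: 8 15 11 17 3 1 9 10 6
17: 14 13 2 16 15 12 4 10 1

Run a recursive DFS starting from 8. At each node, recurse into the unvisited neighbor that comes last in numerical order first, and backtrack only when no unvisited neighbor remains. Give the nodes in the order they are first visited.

Visit 8
8 → 16
16 → 17
17 → 15
15 → 7
7 → 12
12 → 13
13 → 11
11 → 9
9 → 10
10 → 6
6 → 2
2 → 3
3 → 14
14 → 5
14 → 1
1 → 4

8, 16, 17, 15, 7, 12, 13, 11, 9, 10, 6, 2, 3, 14, 5, 1, 4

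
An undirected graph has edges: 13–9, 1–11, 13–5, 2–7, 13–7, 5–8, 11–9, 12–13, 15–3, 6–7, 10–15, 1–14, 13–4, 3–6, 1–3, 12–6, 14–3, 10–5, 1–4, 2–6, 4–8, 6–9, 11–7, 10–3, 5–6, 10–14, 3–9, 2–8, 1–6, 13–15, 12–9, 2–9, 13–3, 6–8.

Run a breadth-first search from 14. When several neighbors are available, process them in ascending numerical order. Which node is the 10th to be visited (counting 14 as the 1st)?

Visit 14; enqueue 1, 3, 10 → queue [1, 3, 10]
Visit 1; enqueue 4, 6, 11 → queue [3, 10, 4, 6, 11]
Visit 3; enqueue 9, 13, 15 → queue [10, 4, 6, 11, 9, 13, 15]
Visit 10; enqueue 5 → queue [4, 6, 11, 9, 13, 15, 5]
Visit 4; enqueue 8 → queue [6, 11, 9, 13, 15, 5, 8]
Visit 6; enqueue 2, 7, 12 → queue [11, 9, 13, 15, 5, 8, 2, 7, 12]
Visit 11 → queue [9, 13, 15, 5, 8, 2, 7, 12]
Visit 9 → queue [13, 15, 5, 8, 2, 7, 12]
Visit 13 → queue [15, 5, 8, 2, 7, 12]
Visit 15 → queue [5, 8, 2, 7, 12]
Visit 5 → queue [8, 2, 7, 12]
Visit 8 → queue [2, 7, 12]
Visit 2 → queue [7, 12]
Visit 7 → queue [12]
Visit 12 → queue []

Visit order: 14, 1, 3, 10, 4, 6, 11, 9, 13, 15, 5, 8, 2, 7, 12

15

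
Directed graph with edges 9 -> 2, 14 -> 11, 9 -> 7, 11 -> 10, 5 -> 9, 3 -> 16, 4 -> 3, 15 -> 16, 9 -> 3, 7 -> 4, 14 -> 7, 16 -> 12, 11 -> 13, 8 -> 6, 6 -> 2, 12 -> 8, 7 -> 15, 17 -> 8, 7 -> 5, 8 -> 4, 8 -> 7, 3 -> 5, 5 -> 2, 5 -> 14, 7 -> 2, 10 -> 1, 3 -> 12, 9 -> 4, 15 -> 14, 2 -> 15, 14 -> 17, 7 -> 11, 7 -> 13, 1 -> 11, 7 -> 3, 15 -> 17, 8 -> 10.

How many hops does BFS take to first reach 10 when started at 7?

2

Level 0: 7
Level 1: 2, 3, 4, 5, 11, 13, 15
Level 2: 9, 10, 12, 14, 16, 17
Level 3: 1, 8
Level 4: 6
10 first appears at level 2.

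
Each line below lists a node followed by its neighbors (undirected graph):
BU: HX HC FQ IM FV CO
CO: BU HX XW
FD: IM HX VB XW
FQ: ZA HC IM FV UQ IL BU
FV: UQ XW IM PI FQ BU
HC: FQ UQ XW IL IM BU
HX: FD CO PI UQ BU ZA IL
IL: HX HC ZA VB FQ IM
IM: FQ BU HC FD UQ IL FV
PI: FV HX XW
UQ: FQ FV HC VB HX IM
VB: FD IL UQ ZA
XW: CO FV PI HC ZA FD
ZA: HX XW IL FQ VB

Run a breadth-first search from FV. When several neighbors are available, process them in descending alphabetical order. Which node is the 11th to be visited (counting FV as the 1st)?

Visit FV; enqueue XW, UQ, PI, IM, FQ, BU → queue [XW, UQ, PI, IM, FQ, BU]
Visit XW; enqueue ZA, HC, FD, CO → queue [UQ, PI, IM, FQ, BU, ZA, HC, FD, CO]
Visit UQ; enqueue VB, HX → queue [PI, IM, FQ, BU, ZA, HC, FD, CO, VB, HX]
Visit PI → queue [IM, FQ, BU, ZA, HC, FD, CO, VB, HX]
Visit IM; enqueue IL → queue [FQ, BU, ZA, HC, FD, CO, VB, HX, IL]
Visit FQ → queue [BU, ZA, HC, FD, CO, VB, HX, IL]
Visit BU → queue [ZA, HC, FD, CO, VB, HX, IL]
Visit ZA → queue [HC, FD, CO, VB, HX, IL]
Visit HC → queue [FD, CO, VB, HX, IL]
Visit FD → queue [CO, VB, HX, IL]
Visit CO → queue [VB, HX, IL]
Visit VB → queue [HX, IL]
Visit HX → queue [IL]
Visit IL → queue []

Visit order: FV, XW, UQ, PI, IM, FQ, BU, ZA, HC, FD, CO, VB, HX, IL

CO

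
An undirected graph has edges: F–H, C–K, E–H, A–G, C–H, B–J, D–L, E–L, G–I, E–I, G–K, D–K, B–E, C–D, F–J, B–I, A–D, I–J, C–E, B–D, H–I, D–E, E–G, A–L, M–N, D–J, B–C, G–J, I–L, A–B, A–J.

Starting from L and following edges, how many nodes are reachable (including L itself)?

BFS from L visits: L, I, E, D, A, J, H, G, B, C, K, F
Reachable nodes: 12 of 14 total.

12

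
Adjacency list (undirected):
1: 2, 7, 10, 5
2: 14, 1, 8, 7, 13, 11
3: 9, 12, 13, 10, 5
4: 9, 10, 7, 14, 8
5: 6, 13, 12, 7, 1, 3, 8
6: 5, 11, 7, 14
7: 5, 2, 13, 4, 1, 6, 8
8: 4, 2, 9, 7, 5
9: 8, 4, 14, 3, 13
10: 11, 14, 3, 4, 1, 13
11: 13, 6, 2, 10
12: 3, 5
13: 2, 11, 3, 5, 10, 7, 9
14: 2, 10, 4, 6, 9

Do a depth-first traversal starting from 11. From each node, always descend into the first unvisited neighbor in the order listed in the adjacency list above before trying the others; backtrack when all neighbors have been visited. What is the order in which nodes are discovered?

11 13 2 14 10 3 9 8 4 7 5 6 12 1

Visit 11
11 → 13
13 → 2
2 → 14
14 → 10
10 → 3
3 → 9
9 → 8
8 → 4
4 → 7
7 → 5
5 → 6
5 → 12
5 → 1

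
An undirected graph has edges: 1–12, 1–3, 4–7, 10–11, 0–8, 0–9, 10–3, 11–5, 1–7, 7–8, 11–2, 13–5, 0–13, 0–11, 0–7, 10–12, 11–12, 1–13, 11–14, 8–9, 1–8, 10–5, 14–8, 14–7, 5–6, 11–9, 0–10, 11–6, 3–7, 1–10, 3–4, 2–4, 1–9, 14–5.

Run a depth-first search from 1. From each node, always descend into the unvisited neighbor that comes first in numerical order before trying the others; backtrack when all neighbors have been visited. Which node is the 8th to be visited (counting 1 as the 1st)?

8

Visit 1
1 → 3
3 → 4
4 → 2
2 → 11
11 → 0
0 → 7
7 → 8
8 → 9
8 → 14
14 → 5
5 → 6
5 → 10
10 → 12
5 → 13

Visit order: 1, 3, 4, 2, 11, 0, 7, 8, 9, 14, 5, 6, 10, 12, 13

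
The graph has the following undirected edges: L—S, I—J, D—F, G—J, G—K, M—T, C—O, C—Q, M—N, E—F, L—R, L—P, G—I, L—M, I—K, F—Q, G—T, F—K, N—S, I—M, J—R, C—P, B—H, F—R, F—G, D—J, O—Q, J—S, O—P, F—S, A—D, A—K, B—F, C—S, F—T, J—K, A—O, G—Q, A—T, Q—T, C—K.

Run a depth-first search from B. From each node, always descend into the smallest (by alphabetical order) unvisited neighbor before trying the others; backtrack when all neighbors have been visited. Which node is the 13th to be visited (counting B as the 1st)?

J

Visit B
B → F
F → D
D → A
A → K
K → C
C → O
O → P
P → L
L → M
M → I
I → G
G → J
J → R
J → S
S → N
G → Q
Q → T
F → E
B → H

Visit order: B, F, D, A, K, C, O, P, L, M, I, G, J, R, S, N, Q, T, E, H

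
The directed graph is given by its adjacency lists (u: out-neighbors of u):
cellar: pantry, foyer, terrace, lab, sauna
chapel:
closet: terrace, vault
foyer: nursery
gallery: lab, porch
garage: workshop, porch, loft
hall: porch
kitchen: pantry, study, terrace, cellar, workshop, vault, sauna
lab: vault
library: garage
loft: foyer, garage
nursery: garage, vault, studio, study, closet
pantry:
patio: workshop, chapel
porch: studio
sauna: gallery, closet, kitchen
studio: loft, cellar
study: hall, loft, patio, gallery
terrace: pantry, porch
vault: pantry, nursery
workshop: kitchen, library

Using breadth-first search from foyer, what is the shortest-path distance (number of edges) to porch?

3

Level 0: foyer
Level 1: nursery
Level 2: closet, garage, studio, study, vault
Level 3: cellar, gallery, hall, loft, pantry, patio, porch, terrace, workshop
Level 4: chapel, kitchen, lab, library, sauna
porch first appears at level 3.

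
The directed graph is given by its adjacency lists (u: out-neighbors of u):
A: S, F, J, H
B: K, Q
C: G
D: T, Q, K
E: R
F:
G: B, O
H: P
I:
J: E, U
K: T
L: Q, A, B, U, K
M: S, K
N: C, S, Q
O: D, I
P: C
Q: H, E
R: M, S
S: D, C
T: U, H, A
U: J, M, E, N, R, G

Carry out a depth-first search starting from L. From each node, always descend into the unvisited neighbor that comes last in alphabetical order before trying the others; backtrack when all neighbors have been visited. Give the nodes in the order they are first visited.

L, U, R, S, D, T, H, P, C, G, O, I, B, Q, E, K, A, J, F, M, N

Visit L
L → U
U → R
R → S
S → D
D → T
T → H
H → P
P → C
C → G
G → O
O → I
G → B
B → Q
Q → E
B → K
T → A
A → J
A → F
R → M
U → N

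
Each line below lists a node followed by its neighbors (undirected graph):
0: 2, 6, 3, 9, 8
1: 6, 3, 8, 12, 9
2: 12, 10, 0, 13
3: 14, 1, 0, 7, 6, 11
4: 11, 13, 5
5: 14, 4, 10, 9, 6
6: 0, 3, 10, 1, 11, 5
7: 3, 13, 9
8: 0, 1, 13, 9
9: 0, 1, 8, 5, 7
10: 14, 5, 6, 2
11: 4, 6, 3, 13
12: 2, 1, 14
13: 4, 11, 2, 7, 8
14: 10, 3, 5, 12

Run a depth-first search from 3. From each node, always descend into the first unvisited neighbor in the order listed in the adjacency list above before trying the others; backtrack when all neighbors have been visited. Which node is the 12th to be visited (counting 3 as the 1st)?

Visit 3
3 → 14
14 → 10
10 → 5
5 → 4
4 → 11
11 → 6
6 → 0
0 → 2
2 → 12
12 → 1
1 → 8
8 → 13
13 → 7
7 → 9

Visit order: 3, 14, 10, 5, 4, 11, 6, 0, 2, 12, 1, 8, 13, 7, 9

8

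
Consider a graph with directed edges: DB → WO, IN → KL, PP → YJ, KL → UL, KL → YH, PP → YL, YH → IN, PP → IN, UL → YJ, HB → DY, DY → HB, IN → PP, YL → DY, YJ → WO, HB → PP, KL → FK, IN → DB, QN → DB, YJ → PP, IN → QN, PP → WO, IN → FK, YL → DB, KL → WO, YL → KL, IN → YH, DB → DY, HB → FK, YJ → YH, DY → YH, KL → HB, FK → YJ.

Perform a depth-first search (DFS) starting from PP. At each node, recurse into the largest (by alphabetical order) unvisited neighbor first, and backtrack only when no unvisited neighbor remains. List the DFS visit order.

PP, YL, KL, YH, IN, QN, DB, WO, DY, HB, FK, YJ, UL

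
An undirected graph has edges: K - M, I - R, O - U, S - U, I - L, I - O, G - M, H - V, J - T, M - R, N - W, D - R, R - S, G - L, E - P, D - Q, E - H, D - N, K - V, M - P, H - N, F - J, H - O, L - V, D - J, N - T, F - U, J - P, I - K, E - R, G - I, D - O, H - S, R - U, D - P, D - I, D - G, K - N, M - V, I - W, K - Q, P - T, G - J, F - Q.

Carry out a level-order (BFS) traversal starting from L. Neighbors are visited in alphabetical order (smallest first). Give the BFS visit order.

L, G, I, V, D, J, M, K, O, R, W, H, N, P, Q, F, T, U, E, S

Visit L; enqueue G, I, V → queue [G, I, V]
Visit G; enqueue D, J, M → queue [I, V, D, J, M]
Visit I; enqueue K, O, R, W → queue [V, D, J, M, K, O, R, W]
Visit V; enqueue H → queue [D, J, M, K, O, R, W, H]
Visit D; enqueue N, P, Q → queue [J, M, K, O, R, W, H, N, P, Q]
Visit J; enqueue F, T → queue [M, K, O, R, W, H, N, P, Q, F, T]
Visit M → queue [K, O, R, W, H, N, P, Q, F, T]
Visit K → queue [O, R, W, H, N, P, Q, F, T]
Visit O; enqueue U → queue [R, W, H, N, P, Q, F, T, U]
Visit R; enqueue E, S → queue [W, H, N, P, Q, F, T, U, E, S]
Visit W → queue [H, N, P, Q, F, T, U, E, S]
Visit H → queue [N, P, Q, F, T, U, E, S]
Visit N → queue [P, Q, F, T, U, E, S]
Visit P → queue [Q, F, T, U, E, S]
Visit Q → queue [F, T, U, E, S]
Visit F → queue [T, U, E, S]
Visit T → queue [U, E, S]
Visit U → queue [E, S]
Visit E → queue [S]
Visit S → queue []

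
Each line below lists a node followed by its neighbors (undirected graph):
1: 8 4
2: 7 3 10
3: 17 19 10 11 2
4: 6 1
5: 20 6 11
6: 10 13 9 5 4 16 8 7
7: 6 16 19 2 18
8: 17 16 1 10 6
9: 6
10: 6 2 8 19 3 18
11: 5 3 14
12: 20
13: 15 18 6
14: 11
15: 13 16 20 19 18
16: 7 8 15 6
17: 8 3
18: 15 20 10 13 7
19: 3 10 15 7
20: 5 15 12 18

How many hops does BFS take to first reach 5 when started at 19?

3

Level 0: 19
Level 1: 3, 7, 10, 15
Level 2: 2, 6, 8, 11, 13, 16, 17, 18, 20
Level 3: 1, 4, 5, 9, 12, 14
5 first appears at level 3.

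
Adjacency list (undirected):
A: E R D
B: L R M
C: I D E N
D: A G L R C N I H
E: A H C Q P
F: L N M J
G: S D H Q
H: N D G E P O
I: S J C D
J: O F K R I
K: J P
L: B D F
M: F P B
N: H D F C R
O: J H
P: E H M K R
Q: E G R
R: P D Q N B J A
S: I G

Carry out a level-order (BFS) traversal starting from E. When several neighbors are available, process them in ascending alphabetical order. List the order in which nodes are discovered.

E → A → C → H → P → Q → D → R → I → N → G → O → K → M → L → B → J → S → F

Visit E; enqueue A, C, H, P, Q → queue [A, C, H, P, Q]
Visit A; enqueue D, R → queue [C, H, P, Q, D, R]
Visit C; enqueue I, N → queue [H, P, Q, D, R, I, N]
Visit H; enqueue G, O → queue [P, Q, D, R, I, N, G, O]
Visit P; enqueue K, M → queue [Q, D, R, I, N, G, O, K, M]
Visit Q → queue [D, R, I, N, G, O, K, M]
Visit D; enqueue L → queue [R, I, N, G, O, K, M, L]
Visit R; enqueue B, J → queue [I, N, G, O, K, M, L, B, J]
Visit I; enqueue S → queue [N, G, O, K, M, L, B, J, S]
Visit N; enqueue F → queue [G, O, K, M, L, B, J, S, F]
Visit G → queue [O, K, M, L, B, J, S, F]
Visit O → queue [K, M, L, B, J, S, F]
Visit K → queue [M, L, B, J, S, F]
Visit M → queue [L, B, J, S, F]
Visit L → queue [B, J, S, F]
Visit B → queue [J, S, F]
Visit J → queue [S, F]
Visit S → queue [F]
Visit F → queue []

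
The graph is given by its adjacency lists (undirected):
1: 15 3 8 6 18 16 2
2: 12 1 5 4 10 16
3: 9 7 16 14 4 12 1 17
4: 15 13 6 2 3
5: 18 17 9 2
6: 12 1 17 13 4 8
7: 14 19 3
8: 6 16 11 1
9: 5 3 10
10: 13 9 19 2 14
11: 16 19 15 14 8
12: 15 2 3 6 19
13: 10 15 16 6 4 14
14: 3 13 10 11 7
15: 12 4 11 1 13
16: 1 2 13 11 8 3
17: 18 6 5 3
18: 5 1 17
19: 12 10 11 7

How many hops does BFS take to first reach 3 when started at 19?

2

Level 0: 19
Level 1: 7, 10, 11, 12
Level 2: 2, 3, 6, 8, 9, 13, 14, 15, 16
Level 3: 1, 4, 5, 17
Level 4: 18
3 first appears at level 2.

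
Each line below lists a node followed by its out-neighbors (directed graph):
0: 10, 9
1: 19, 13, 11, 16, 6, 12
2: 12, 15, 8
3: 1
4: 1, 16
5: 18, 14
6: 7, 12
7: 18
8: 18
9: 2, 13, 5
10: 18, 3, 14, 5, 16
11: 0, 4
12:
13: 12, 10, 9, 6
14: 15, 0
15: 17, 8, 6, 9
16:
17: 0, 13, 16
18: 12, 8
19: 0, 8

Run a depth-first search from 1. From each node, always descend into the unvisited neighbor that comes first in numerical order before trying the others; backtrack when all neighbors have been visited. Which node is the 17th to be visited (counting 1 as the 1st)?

14

Visit 1
1 → 6
6 → 7
7 → 18
18 → 8
18 → 12
1 → 11
11 → 0
0 → 9
9 → 2
2 → 15
15 → 17
17 → 13
13 → 10
10 → 3
10 → 5
5 → 14
10 → 16
11 → 4
1 → 19

Visit order: 1, 6, 7, 18, 8, 12, 11, 0, 9, 2, 15, 17, 13, 10, 3, 5, 14, 16, 4, 19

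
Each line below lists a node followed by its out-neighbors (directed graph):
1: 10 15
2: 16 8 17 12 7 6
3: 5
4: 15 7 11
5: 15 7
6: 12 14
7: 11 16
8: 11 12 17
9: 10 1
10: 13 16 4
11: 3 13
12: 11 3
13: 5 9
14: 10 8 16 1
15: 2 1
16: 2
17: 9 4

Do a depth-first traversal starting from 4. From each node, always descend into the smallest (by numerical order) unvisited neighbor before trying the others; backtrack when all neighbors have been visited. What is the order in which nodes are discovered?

4 -> 7 -> 11 -> 3 -> 5 -> 15 -> 1 -> 10 -> 13 -> 9 -> 16 -> 2 -> 6 -> 12 -> 14 -> 8 -> 17

Visit 4
4 → 7
7 → 11
11 → 3
3 → 5
5 → 15
15 → 1
1 → 10
10 → 13
13 → 9
10 → 16
16 → 2
2 → 6
6 → 12
6 → 14
14 → 8
8 → 17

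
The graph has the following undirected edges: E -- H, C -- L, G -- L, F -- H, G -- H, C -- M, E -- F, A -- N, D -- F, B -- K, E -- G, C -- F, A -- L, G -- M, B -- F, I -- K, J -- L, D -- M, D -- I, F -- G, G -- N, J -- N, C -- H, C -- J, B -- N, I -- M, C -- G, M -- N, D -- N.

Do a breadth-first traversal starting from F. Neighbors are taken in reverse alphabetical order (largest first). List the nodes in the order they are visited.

F → H → G → E → D → C → B → N → M → L → I → J → K → A

Visit F; enqueue H, G, E, D, C, B → queue [H, G, E, D, C, B]
Visit H → queue [G, E, D, C, B]
Visit G; enqueue N, M, L → queue [E, D, C, B, N, M, L]
Visit E → queue [D, C, B, N, M, L]
Visit D; enqueue I → queue [C, B, N, M, L, I]
Visit C; enqueue J → queue [B, N, M, L, I, J]
Visit B; enqueue K → queue [N, M, L, I, J, K]
Visit N; enqueue A → queue [M, L, I, J, K, A]
Visit M → queue [L, I, J, K, A]
Visit L → queue [I, J, K, A]
Visit I → queue [J, K, A]
Visit J → queue [K, A]
Visit K → queue [A]
Visit A → queue []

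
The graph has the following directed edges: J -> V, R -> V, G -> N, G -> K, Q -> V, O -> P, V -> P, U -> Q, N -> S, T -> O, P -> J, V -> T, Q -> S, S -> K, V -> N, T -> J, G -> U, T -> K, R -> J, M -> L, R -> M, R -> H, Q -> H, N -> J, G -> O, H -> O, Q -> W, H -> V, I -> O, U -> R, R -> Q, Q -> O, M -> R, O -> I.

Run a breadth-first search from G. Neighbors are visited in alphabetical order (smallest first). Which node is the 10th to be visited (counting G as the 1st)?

Visit G; enqueue K, N, O, U → queue [K, N, O, U]
Visit K → queue [N, O, U]
Visit N; enqueue J, S → queue [O, U, J, S]
Visit O; enqueue I, P → queue [U, J, S, I, P]
Visit U; enqueue Q, R → queue [J, S, I, P, Q, R]
Visit J; enqueue V → queue [S, I, P, Q, R, V]
Visit S → queue [I, P, Q, R, V]
Visit I → queue [P, Q, R, V]
Visit P → queue [Q, R, V]
Visit Q; enqueue H, W → queue [R, V, H, W]
Visit R; enqueue M → queue [V, H, W, M]
Visit V; enqueue T → queue [H, W, M, T]
Visit H → queue [W, M, T]
Visit W → queue [M, T]
Visit M; enqueue L → queue [T, L]
Visit T → queue [L]
Visit L → queue []

Visit order: G, K, N, O, U, J, S, I, P, Q, R, V, H, W, M, T, L

Q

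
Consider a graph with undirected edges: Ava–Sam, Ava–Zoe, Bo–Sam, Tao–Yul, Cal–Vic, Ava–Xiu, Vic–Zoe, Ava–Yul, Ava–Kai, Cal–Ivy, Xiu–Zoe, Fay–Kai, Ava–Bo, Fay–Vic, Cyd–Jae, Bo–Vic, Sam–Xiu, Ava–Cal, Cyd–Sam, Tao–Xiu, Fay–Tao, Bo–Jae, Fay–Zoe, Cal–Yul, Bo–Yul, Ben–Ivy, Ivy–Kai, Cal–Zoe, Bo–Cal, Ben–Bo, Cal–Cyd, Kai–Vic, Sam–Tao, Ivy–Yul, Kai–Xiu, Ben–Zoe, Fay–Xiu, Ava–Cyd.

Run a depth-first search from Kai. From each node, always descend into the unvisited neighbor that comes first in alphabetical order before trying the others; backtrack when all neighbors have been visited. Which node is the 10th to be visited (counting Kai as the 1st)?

Visit Kai
Kai → Ava
Ava → Bo
Bo → Ben
Ben → Ivy
Ivy → Cal
Cal → Cyd
Cyd → Jae
Cyd → Sam
Sam → Tao
Tao → Fay
Fay → Vic
Vic → Zoe
Zoe → Xiu
Tao → Yul

Visit order: Kai, Ava, Bo, Ben, Ivy, Cal, Cyd, Jae, Sam, Tao, Fay, Vic, Zoe, Xiu, Yul

Tao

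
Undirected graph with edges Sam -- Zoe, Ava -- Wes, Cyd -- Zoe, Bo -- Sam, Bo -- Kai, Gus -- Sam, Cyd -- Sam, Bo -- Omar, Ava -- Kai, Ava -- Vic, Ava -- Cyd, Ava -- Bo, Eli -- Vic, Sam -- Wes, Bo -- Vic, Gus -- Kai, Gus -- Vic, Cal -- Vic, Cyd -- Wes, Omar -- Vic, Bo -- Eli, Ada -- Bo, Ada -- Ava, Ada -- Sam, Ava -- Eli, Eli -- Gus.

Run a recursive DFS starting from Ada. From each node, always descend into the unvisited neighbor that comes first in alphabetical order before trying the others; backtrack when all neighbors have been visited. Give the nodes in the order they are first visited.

Visit Ada
Ada → Ava
Ava → Bo
Bo → Eli
Eli → Gus
Gus → Kai
Gus → Sam
Sam → Cyd
Cyd → Wes
Cyd → Zoe
Gus → Vic
Vic → Cal
Vic → Omar

Ada Ava Bo Eli Gus Kai Sam Cyd Wes Zoe Vic Cal Omar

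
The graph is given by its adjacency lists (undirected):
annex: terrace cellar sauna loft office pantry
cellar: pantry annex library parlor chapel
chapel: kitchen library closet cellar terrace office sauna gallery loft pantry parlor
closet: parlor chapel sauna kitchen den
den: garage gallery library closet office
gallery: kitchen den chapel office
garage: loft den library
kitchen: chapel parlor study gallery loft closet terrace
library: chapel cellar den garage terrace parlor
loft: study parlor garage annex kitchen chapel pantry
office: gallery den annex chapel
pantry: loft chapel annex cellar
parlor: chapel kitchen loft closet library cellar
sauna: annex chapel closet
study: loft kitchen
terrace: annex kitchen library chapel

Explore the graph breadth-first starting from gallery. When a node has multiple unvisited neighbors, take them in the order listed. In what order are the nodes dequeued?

Visit gallery; enqueue kitchen, den, chapel, office → queue [kitchen, den, chapel, office]
Visit kitchen; enqueue parlor, study, loft, closet, terrace → queue [den, chapel, office, parlor, study, loft, closet, terrace]
Visit den; enqueue garage, library → queue [chapel, office, parlor, study, loft, closet, terrace, garage, library]
Visit chapel; enqueue cellar, sauna, pantry → queue [office, parlor, study, loft, closet, terrace, garage, library, cellar, sauna, pantry]
Visit office; enqueue annex → queue [parlor, study, loft, closet, terrace, garage, library, cellar, sauna, pantry, annex]
Visit parlor → queue [study, loft, closet, terrace, garage, library, cellar, sauna, pantry, annex]
Visit study → queue [loft, closet, terrace, garage, library, cellar, sauna, pantry, annex]
Visit loft → queue [closet, terrace, garage, library, cellar, sauna, pantry, annex]
Visit closet → queue [terrace, garage, library, cellar, sauna, pantry, annex]
Visit terrace → queue [garage, library, cellar, sauna, pantry, annex]
Visit garage → queue [library, cellar, sauna, pantry, annex]
Visit library → queue [cellar, sauna, pantry, annex]
Visit cellar → queue [sauna, pantry, annex]
Visit sauna → queue [pantry, annex]
Visit pantry → queue [annex]
Visit annex → queue []

gallery → kitchen → den → chapel → office → parlor → study → loft → closet → terrace → garage → library → cellar → sauna → pantry → annex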